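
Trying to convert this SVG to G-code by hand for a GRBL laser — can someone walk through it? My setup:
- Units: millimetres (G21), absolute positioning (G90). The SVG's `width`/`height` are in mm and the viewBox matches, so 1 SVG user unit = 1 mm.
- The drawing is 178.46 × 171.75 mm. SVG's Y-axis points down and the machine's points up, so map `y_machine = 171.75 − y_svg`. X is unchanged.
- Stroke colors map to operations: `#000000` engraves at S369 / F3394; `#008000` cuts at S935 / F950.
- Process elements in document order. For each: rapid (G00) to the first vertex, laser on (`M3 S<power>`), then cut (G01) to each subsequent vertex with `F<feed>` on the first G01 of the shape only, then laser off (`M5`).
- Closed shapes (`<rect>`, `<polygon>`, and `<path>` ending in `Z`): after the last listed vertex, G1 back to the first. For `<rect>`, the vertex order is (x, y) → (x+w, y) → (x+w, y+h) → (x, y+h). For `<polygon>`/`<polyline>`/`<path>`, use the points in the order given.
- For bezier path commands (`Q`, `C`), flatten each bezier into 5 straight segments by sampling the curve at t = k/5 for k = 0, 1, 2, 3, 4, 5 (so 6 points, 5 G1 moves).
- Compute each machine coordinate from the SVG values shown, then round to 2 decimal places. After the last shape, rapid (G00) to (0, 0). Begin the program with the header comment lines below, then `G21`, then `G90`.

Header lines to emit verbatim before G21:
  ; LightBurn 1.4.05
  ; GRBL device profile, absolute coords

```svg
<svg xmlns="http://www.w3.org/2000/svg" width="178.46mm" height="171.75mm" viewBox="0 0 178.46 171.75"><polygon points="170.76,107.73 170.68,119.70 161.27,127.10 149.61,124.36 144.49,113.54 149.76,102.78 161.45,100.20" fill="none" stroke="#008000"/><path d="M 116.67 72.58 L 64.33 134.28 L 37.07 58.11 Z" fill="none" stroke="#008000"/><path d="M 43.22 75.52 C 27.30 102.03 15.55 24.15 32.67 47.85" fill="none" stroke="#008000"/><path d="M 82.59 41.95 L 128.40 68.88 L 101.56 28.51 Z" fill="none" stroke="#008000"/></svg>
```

; LightBurn 1.4.05
; GRBL device profile, absolute coords
G21
G90
G00 X170.76 Y64.02
M3 S935
G01 X170.68 Y52.05 F950
G01 X161.27 Y44.65
G01 X149.61 Y47.39
G01 X144.49 Y58.21
G01 X149.76 Y68.97
G01 X161.45 Y71.55
G01 X170.76 Y64.02
M5
G00 X116.67 Y99.17
M3 S935
G01 X64.33 Y37.47 F950
G01 X37.07 Y113.64
G01 X116.67 Y99.17
M5
G00 X43.22 Y96.23
M3 S935
G01 X34.37 Y91.20 F950
G01 X27.70 Y101.34
G01 X24.40 Y116.76
G01 X25.66 Y127.58
G01 X32.67 Y123.90
M5
G00 X82.59 Y129.80
M3 S935
G01 X128.40 Y102.87 F950
G01 X101.56 Y143.24
G01 X82.59 Y129.80
M5
G00 X0.00 Y0.00

viewBox `0 0 178.46 171.75` with mm width/height → 1 unit = 1 mm. Flip: y_m = 171.75 − y_svg.

**Shape 1** — `<polygon>` regular polygon, stroke `#008000` → cut (S935, F950). Machine vertices: (170.76,64.02) → (170.68,52.05) → (161.27,44.65) → (149.61,47.39) → (144.49,58.21) → (149.76,68.97) → (161.45,71.55) → (170.76,64.02). Closed: final G1 returns to the first vertex.

**Shape 2** — `<path>` regular polygon, stroke `#008000` → cut (S935, F950). Machine vertices: (116.67,99.17) → (64.33,37.47) → (37.07,113.64) → (116.67,99.17). Closed: final G1 returns to the first vertex.

**Shape 3** — `<path>` cubic bezier, stroke `#008000` → cut (S935, F950). Control points (SVG): P0=(43.22,75.52), P1=(27.30,102.03), P2=(15.55,24.15), P3=(32.67,47.85); sampled at t=k/5. Machine vertices: (43.22,96.23) → (34.37,91.20) → (27.70,101.34) → (24.40,116.76) → (25.66,127.58) → (32.67,123.90). Open path.

**Shape 4** — `<path>` closed polygon, stroke `#008000` → cut (S935, F950). Machine vertices: (82.59,129.80) → (128.40,102.87) → (101.56,143.24) → (82.59,129.80). Closed: final G1 returns to the first vertex.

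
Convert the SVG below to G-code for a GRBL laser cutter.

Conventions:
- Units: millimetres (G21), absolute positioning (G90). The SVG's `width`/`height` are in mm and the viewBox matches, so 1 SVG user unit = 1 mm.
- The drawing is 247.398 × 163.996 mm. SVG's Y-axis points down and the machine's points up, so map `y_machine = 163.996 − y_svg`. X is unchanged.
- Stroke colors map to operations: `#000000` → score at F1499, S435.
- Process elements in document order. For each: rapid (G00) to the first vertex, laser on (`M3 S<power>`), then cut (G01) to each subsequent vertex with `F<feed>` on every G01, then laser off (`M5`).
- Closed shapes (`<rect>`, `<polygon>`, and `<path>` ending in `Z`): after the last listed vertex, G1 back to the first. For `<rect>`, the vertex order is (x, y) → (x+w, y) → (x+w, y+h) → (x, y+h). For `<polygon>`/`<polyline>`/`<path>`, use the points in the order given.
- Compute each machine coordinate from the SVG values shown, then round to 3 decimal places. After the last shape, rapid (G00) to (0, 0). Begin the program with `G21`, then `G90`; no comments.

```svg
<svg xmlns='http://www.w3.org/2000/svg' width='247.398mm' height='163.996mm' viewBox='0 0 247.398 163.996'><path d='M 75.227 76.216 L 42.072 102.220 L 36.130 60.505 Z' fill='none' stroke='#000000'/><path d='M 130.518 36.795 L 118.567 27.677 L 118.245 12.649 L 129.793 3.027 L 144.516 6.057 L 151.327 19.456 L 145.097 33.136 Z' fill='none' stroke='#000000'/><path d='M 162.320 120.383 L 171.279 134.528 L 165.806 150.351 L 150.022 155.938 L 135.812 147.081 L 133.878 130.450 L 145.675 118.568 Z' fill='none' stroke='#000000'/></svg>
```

G21
G90
G00 X75.227 Y87.780
M3 S435
G01 X42.072 Y61.776 F1499
G01 X36.130 Y103.491 F1499
G01 X75.227 Y87.780 F1499
M5
G00 X130.518 Y127.201
M3 S435
G01 X118.567 Y136.319 F1499
G01 X118.245 Y151.347 F1499
G01 X129.793 Y160.969 F1499
G01 X144.516 Y157.939 F1499
G01 X151.327 Y144.540 F1499
G01 X145.097 Y130.860 F1499
G01 X130.518 Y127.201 F1499
M5
G00 X162.320 Y43.613
M3 S435
G01 X171.279 Y29.468 F1499
G01 X165.806 Y13.645 F1499
G01 X150.022 Y8.058 F1499
G01 X135.812 Y16.915 F1499
G01 X133.878 Y33.546 F1499
G01 X145.675 Y45.428 F1499
G01 X162.320 Y43.613 F1499
M5
G00 X0.000 Y0.000

viewBox `0 0 247.398 163.996` with mm width/height → 1 unit = 1 mm. Flip: y_m = 163.996 − y_svg.

**Shape 1** — `<path>` regular polygon, stroke `#000000` → score (S435, F1499). Machine vertices: (75.227,87.780) → (42.072,61.776) → (36.130,103.491) → (75.227,87.780). Closed: final G1 returns to the first vertex.

**Shape 2** — `<path>` regular polygon, stroke `#000000` → score (S435, F1499). Machine vertices: (130.518,127.201) → (118.567,136.319) → (118.245,151.347) → (129.793,160.969) → (144.516,157.939) → (151.327,144.540) → (145.097,130.860) → (130.518,127.201). Closed: final G1 returns to the first vertex.

**Shape 3** — `<path>` regular polygon, stroke `#000000` → score (S435, F1499). Machine vertices: (162.320,43.613) → (171.279,29.468) → (165.806,13.645) → (150.022,8.058) → (135.812,16.915) → (133.878,33.546) → (145.675,45.428) → (162.320,43.613). Closed: final G1 returns to the first vertex.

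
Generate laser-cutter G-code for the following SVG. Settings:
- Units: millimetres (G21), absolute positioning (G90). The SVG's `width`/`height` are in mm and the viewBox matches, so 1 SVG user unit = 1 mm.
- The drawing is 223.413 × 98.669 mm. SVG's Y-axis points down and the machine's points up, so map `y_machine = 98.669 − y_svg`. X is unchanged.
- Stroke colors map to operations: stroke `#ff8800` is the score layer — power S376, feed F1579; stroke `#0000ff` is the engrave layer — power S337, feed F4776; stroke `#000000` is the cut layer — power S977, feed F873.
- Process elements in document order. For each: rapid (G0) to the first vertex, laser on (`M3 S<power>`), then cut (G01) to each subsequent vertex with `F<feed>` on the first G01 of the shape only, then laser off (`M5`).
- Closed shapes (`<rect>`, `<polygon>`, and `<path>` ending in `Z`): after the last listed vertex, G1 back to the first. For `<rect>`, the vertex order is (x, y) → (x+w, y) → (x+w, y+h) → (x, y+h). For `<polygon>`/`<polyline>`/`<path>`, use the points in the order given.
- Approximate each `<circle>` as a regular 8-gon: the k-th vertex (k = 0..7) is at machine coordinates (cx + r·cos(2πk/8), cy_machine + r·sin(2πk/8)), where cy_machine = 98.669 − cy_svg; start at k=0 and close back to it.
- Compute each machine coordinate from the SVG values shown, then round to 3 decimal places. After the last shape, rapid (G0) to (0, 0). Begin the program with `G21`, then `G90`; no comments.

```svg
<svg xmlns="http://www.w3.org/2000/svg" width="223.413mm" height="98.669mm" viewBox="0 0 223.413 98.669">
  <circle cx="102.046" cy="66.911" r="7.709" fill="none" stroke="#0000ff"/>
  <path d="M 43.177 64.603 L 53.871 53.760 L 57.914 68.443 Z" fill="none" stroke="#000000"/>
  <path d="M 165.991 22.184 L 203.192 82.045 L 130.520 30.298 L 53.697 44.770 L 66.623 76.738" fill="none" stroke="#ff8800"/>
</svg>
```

viewBox `0 0 223.413 98.669` with mm width/height → 1 unit = 1 mm. Flip: y_m = 98.669 − y_svg.

**Shape 1** — `<circle>` circle, stroke `#0000ff` → engrave (S337, F4776). Machine vertices: (109.755,31.758) → (107.497,37.209) → (102.046,39.467) → (96.595,37.209) → (94.337,31.758) → (96.595,26.307) → (102.046,24.049) → (107.497,26.307) → (109.755,31.758). Closed: final G1 returns to the first vertex.

**Shape 2** — `<path>` regular polygon, stroke `#000000` → cut (S977, F873). Machine vertices: (43.177,34.066) → (53.871,44.909) → (57.914,30.226) → (43.177,34.066). Closed: final G1 returns to the first vertex.

**Shape 3** — `<path>` open polyline, stroke `#ff8800` → score (S376, F1579). Machine vertices: (165.991,76.485) → (203.192,16.624) → (130.520,68.371) → (53.697,53.899) → (66.623,21.931). Open path.

G21
G90
G0 X109.755 Y31.758
M3 S337
G01 X107.497 Y37.209 F4776
G01 X102.046 Y39.467
G01 X96.595 Y37.209
G01 X94.337 Y31.758
G01 X96.595 Y26.307
G01 X102.046 Y24.049
G01 X107.497 Y26.307
G01 X109.755 Y31.758
M5
G0 X43.177 Y34.066
M3 S977
G01 X53.871 Y44.909 F873
G01 X57.914 Y30.226
G01 X43.177 Y34.066
M5
G0 X165.991 Y76.485
M3 S376
G01 X203.192 Y16.624 F1579
G01 X130.520 Y68.371
G01 X53.697 Y53.899
G01 X66.623 Y21.931
M5
G0 X0.000 Y0.000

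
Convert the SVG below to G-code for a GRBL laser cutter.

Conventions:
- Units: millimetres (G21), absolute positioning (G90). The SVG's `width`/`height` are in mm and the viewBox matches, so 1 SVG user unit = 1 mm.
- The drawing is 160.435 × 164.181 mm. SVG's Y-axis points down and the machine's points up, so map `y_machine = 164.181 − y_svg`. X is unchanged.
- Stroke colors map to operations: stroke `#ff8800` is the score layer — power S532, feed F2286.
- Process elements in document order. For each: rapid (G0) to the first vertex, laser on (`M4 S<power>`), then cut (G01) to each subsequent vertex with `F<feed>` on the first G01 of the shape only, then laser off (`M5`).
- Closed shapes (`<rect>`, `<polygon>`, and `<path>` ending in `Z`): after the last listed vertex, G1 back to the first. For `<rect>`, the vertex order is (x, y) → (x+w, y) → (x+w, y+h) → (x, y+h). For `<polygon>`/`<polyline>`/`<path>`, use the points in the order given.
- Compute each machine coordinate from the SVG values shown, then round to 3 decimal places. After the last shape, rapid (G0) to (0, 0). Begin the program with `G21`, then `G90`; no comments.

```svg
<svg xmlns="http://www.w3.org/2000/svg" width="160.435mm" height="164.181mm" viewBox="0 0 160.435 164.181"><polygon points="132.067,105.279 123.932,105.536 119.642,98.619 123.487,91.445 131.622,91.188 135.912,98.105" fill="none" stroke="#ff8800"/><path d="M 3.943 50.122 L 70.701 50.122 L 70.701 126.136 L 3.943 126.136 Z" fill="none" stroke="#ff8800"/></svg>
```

G21
G90
G0 X132.067 Y58.902
M4 S532
G01 X123.932 Y58.645 F2286
G01 X119.642 Y65.562
G01 X123.487 Y72.736
G01 X131.622 Y72.993
G01 X135.912 Y66.076
G01 X132.067 Y58.902
M5
G0 X3.943 Y114.059
M4 S532
G01 X70.701 Y114.059 F2286
G01 X70.701 Y38.045
G01 X3.943 Y38.045
G01 X3.943 Y114.059
M5
G0 X0.000 Y0.000

Since the viewBox matches the mm dimensions, user units are millimetres directly. The only transform is the Y-flip y_m = 164.181 − y_svg.

Shape 1 is a regular polygon drawn with `<polygon>`. Its stroke #ff8800 means score at S532, F2286. After flipping Y the toolpath is (132.067,58.902) → (123.932,58.645) → (119.642,65.562) → (123.487,72.736) → (131.622,72.993) → (135.912,66.076) → (132.067,58.902), returning to the start.

Shape 2 is a rectangle drawn with `<path>`. Its stroke #ff8800 means score at S532, F2286. After flipping Y the toolpath is (3.943,114.059) → (70.701,114.059) → (70.701,38.045) → (3.943,38.045) → (3.943,114.059), returning to the start.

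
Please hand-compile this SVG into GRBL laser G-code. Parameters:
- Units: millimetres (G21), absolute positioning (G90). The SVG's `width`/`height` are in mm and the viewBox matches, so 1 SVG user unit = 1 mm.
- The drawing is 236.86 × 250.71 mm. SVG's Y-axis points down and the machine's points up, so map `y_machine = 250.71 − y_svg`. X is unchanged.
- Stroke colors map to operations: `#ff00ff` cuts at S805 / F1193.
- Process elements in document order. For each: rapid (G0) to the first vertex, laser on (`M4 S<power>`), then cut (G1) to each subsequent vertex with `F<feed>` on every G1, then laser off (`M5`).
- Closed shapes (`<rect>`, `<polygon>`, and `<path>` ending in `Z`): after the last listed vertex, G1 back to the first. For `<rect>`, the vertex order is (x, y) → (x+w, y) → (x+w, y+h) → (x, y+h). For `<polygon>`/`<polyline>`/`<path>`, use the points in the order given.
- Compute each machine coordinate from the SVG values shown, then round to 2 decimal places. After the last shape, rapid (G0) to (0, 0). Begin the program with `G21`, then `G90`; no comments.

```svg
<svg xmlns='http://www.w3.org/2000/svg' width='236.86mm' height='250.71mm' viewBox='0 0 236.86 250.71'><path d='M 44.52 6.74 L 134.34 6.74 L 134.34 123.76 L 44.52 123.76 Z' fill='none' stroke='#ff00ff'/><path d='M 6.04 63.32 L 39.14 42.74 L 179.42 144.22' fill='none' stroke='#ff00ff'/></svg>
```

G21
G90
G0 X44.52 Y243.97
M4 S805
G1 X134.34 Y243.97 F1193
G1 X134.34 Y126.95 F1193
G1 X44.52 Y126.95 F1193
G1 X44.52 Y243.97 F1193
M5
G0 X6.04 Y187.39
M4 S805
G1 X39.14 Y207.97 F1193
G1 X179.42 Y106.49 F1193
M5
G0 X0.00 Y0.00

Since the viewBox matches the mm dimensions, user units are millimetres directly. The only transform is the Y-flip y_m = 250.71 − y_svg.

Shape 1 is a rectangle drawn with `<path>`. Its stroke #ff00ff means cut at S805, F1193. After flipping Y the toolpath is (44.52,243.97) → (134.34,243.97) → (134.34,126.95) → (44.52,126.95) → (44.52,243.97), returning to the start.

Shape 2 is a open polyline drawn with `<path>`. Its stroke #ff00ff means cut at S805, F1193. After flipping Y the toolpath is (6.04,187.39) → (39.14,207.97) → (179.42,106.49).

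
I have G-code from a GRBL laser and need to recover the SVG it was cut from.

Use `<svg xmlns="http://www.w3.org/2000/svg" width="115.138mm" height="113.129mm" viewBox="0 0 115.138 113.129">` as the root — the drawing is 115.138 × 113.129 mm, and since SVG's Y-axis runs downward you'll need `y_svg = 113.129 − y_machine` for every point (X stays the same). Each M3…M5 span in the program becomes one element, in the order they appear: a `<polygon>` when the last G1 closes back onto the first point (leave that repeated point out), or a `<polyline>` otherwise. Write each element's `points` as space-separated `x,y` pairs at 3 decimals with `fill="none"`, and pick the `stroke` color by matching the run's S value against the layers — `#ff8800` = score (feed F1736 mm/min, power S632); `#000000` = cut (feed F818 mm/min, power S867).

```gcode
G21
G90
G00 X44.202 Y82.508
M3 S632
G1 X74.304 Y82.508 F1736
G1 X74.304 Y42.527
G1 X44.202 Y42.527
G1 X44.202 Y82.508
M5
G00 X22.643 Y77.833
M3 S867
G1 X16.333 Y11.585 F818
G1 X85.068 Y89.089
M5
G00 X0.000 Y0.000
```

y_svg = 113.129 − y_m.

[1] S632→`#ff8800` (score); closed run; points: 44.202,30.621 74.304,30.621 74.304,70.602 44.202,70.602

[2] S867→`#000000` (cut); open run; points: 22.643,35.296 16.333,101.544 85.068,24.040

<svg xmlns="http://www.w3.org/2000/svg" width="115.138mm" height="113.129mm" viewBox="0 0 115.138 113.129">
  <polygon points="44.202,30.621 74.304,30.621 74.304,70.602 44.202,70.602" fill="none" stroke="#ff8800"/>
  <polyline points="22.643,35.296 16.333,101.544 85.068,24.040" fill="none" stroke="#000000"/>
</svg>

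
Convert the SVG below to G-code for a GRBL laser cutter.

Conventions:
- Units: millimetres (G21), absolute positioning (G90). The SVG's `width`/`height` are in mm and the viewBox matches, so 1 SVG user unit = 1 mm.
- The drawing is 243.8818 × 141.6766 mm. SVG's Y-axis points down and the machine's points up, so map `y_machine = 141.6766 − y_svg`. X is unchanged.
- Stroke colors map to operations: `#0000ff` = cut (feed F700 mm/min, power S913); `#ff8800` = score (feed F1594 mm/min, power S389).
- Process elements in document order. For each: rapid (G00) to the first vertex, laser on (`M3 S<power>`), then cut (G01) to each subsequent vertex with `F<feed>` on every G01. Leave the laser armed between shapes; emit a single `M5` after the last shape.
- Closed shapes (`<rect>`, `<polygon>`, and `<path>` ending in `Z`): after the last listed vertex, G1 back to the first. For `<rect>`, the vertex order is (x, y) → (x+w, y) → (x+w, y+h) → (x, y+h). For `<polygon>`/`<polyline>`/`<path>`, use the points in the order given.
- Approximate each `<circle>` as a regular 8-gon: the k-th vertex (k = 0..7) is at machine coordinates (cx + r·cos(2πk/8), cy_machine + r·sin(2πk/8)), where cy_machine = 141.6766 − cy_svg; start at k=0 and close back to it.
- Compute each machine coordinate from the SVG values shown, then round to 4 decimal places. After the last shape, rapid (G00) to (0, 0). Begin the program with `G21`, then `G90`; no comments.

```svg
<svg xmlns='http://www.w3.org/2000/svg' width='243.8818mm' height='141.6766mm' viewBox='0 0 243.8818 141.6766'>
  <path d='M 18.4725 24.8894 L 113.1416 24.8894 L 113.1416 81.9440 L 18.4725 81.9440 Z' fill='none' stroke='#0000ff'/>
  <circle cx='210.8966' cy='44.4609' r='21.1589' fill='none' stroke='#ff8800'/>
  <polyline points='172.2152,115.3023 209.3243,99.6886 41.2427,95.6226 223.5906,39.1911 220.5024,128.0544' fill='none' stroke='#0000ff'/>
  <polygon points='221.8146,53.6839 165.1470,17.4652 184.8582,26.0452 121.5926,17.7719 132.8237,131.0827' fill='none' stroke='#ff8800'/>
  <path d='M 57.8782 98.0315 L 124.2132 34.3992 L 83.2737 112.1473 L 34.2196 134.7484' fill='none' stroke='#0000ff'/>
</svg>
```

1 u = 1 mm; y_m = 141.6766 − y.

[1] `<path>` rectangle, #0000ff→cut S913 F700: (18.4725,116.7872) → (113.1416,116.7872) → (113.1416,59.7326) → (18.4725,59.7326) → (18.4725,116.7872) (closed)

[2] `<circle>` circle, #ff8800→score S389 F1594: (232.0555,97.2157) → (225.8582,112.1773) → (210.8966,118.3746) → (195.9350,112.1773) → (189.7377,97.2157) → (195.9350,82.2541) → (210.8966,76.0568) → (225.8582,82.2541) → (232.0555,97.2157) (closed)

[3] `<polyline>` open polyline, #0000ff→cut S913 F700: (172.2152,26.3743) → (209.3243,41.9880) → (41.2427,46.0540) → (223.5906,102.4855) → (220.5024,13.6222)

[4] `<polygon>` closed polygon, #ff8800→score S389 F1594: (221.8146,87.9927) → (165.1470,124.2114) → (184.8582,115.6314) → (121.5926,123.9047) → (132.8237,10.5939) → (221.8146,87.9927) (closed)

[5] `<path>` open polyline, #0000ff→cut S913 F700: (57.8782,43.6451) → (124.2132,107.2774) → (83.2737,29.5293) → (34.2196,6.9282)

G21
G90
G00 X18.4725 Y116.7872
M3 S913
G01 X113.1416 Y116.7872 F700
G01 X113.1416 Y59.7326 F700
G01 X18.4725 Y59.7326 F700
G01 X18.4725 Y116.7872 F700
G00 X232.0555 Y97.2157
M3 S389
G01 X225.8582 Y112.1773 F1594
G01 X210.8966 Y118.3746 F1594
G01 X195.9350 Y112.1773 F1594
G01 X189.7377 Y97.2157 F1594
G01 X195.9350 Y82.2541 F1594
G01 X210.8966 Y76.0568 F1594
G01 X225.8582 Y82.2541 F1594
G01 X232.0555 Y97.2157 F1594
G00 X172.2152 Y26.3743
M3 S913
G01 X209.3243 Y41.9880 F700
G01 X41.2427 Y46.0540 F700
G01 X223.5906 Y102.4855 F700
G01 X220.5024 Y13.6222 F700
G00 X221.8146 Y87.9927
M3 S389
G01 X165.1470 Y124.2114 F1594
G01 X184.8582 Y115.6314 F1594
G01 X121.5926 Y123.9047 F1594
G01 X132.8237 Y10.5939 F1594
G01 X221.8146 Y87.9927 F1594
G00 X57.8782 Y43.6451
M3 S913
G01 X124.2132 Y107.2774 F700
G01 X83.2737 Y29.5293 F700
G01 X34.2196 Y6.9282 F700
M5
G00 X0.0000 Y0.0000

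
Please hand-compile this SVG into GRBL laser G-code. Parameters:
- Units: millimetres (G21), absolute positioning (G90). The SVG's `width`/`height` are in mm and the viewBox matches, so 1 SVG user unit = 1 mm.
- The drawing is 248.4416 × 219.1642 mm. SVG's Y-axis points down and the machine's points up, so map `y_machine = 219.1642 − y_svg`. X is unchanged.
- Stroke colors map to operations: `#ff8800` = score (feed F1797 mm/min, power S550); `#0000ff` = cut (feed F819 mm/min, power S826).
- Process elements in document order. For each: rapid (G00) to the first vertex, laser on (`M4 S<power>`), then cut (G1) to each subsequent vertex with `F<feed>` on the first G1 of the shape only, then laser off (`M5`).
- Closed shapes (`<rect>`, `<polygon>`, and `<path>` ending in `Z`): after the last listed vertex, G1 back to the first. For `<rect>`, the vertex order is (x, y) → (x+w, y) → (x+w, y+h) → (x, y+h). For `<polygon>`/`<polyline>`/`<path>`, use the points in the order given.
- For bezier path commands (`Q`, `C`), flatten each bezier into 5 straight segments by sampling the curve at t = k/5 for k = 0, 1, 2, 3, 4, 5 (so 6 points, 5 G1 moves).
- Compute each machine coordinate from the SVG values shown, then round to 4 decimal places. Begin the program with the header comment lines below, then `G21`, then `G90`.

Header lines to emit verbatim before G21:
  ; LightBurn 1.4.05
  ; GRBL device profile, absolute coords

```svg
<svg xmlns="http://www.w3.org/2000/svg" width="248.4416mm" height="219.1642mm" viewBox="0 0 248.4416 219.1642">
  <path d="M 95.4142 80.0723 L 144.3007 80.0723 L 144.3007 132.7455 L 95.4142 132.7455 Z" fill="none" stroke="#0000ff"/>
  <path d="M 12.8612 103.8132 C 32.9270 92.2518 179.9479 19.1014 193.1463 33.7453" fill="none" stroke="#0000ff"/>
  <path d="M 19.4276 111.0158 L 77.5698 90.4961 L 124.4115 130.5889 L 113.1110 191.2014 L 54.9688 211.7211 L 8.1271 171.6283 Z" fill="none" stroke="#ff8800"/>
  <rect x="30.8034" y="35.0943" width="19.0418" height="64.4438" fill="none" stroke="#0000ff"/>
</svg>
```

; LightBurn 1.4.05
; GRBL device profile, absolute coords
G21
G90
G00 X95.4142 Y139.0919
M4 S826
G1 X144.3007 Y139.0919 F819
G1 X144.3007 Y86.4187
G1 X95.4142 Y86.4187
G1 X95.4142 Y139.0919
M5
G00 X12.8612 Y115.3510
M4 S826
G1 X38.0491 Y128.4835 F819
G1 X81.1888 Y149.2269
G1 X129.7632 Y170.4108
G1 X171.2548 Y184.8650
G1 X193.1463 Y185.4189
M5
G00 X19.4276 Y108.1484
M4 S550
G1 X77.5698 Y128.6681 F1797
G1 X124.4115 Y88.5753
G1 X113.1110 Y27.9628
G1 X54.9688 Y7.4431
G1 X8.1271 Y47.5359
G1 X19.4276 Y108.1484
M5
G00 X30.8034 Y184.0699
M4 S826
G1 X49.8452 Y184.0699 F819
G1 X49.8452 Y119.6261
G1 X30.8034 Y119.6261
G1 X30.8034 Y184.0699
M5

1 u = 1 mm; y_m = 219.1642 − y.

[1] `<path>` rectangle, #0000ff→cut S826 F819: (95.4142,139.0919) → (144.3007,139.0919) → (144.3007,86.4187) → (95.4142,86.4187) → (95.4142,139.0919) (closed)

[2] `<path>` cubic bezier, #0000ff→cut S826 F819: (12.8612,115.3510) → (38.0491,128.4835) → (81.1888,149.2269) → (129.7632,170.4108) → (171.2548,184.8650) → (193.1463,185.4189)

[3] `<path>` regular polygon, #ff8800→score S550 F1797: (19.4276,108.1484) → (77.5698,128.6681) → (124.4115,88.5753) → (113.1110,27.9628) → (54.9688,7.4431) → (8.1271,47.5359) → (19.4276,108.1484) (closed)

[4] `<rect>` rectangle, #0000ff→cut S826 F819: (30.8034,184.0699) → (49.8452,184.0699) → (49.8452,119.6261) → (30.8034,119.6261) → (30.8034,184.0699) (closed)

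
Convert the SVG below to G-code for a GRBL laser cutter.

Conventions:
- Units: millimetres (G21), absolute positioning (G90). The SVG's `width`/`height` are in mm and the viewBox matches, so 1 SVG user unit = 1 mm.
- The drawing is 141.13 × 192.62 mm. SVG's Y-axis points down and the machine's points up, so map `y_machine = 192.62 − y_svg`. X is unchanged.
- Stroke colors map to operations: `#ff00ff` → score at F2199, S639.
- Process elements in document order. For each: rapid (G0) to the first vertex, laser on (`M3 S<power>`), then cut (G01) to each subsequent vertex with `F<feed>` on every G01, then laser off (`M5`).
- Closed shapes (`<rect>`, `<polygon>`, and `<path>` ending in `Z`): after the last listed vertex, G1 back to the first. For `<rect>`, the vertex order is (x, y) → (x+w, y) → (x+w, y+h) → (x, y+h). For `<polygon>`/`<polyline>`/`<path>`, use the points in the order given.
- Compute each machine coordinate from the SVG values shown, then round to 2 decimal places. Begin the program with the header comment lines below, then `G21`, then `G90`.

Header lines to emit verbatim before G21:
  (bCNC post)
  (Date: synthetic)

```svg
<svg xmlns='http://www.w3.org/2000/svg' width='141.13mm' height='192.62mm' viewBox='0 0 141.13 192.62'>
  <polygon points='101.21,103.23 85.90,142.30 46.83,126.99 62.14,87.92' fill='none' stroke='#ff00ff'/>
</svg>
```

(bCNC post)
(Date: synthetic)
G21
G90
G0 X101.21 Y89.39
M3 S639
G01 X85.90 Y50.32 F2199
G01 X46.83 Y65.63 F2199
G01 X62.14 Y104.70 F2199
G01 X101.21 Y89.39 F2199
M5

viewBox `0 0 141.13 192.62` with mm width/height → 1 unit = 1 mm. Flip: y_m = 192.62 − y_svg.

**Shape 1** — `<polygon>` regular polygon, stroke `#ff00ff` → score (S639, F2199). Machine vertices: (101.21,89.39) → (85.90,50.32) → (46.83,65.63) → (62.14,104.70) → (101.21,89.39). Closed: final G1 returns to the first vertex.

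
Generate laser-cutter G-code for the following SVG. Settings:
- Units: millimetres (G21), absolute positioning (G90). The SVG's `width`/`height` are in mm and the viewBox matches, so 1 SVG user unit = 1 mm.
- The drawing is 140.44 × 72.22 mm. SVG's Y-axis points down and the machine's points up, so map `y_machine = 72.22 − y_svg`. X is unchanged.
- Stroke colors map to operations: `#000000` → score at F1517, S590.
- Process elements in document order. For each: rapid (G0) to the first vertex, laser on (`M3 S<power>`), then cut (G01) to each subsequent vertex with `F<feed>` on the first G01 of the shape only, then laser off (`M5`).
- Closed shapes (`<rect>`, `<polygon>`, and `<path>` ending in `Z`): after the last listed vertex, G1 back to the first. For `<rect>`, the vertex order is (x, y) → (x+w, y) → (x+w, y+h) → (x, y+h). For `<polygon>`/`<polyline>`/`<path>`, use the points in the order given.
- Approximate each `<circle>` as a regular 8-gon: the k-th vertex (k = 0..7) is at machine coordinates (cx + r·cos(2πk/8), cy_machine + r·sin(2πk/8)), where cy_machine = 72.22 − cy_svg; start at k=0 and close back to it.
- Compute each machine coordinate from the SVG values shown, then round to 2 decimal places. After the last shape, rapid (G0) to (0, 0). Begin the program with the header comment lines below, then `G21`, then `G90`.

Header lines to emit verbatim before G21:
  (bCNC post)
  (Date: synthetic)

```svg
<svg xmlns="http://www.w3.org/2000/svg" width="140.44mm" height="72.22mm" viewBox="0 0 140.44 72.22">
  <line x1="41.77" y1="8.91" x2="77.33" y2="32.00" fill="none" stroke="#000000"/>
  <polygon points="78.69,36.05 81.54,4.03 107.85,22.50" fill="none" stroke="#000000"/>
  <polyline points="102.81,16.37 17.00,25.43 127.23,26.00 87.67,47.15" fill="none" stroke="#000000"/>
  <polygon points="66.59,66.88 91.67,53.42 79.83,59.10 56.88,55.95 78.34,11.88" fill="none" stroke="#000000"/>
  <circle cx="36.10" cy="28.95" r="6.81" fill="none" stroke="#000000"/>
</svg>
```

(bCNC post)
(Date: synthetic)
G21
G90
G0 X41.77 Y63.31
M3 S590
G01 X77.33 Y40.22 F1517
M5
G0 X78.69 Y36.17
M3 S590
G01 X81.54 Y68.19 F1517
G01 X107.85 Y49.72
G01 X78.69 Y36.17
M5
G0 X102.81 Y55.85
M3 S590
G01 X17.00 Y46.79 F1517
G01 X127.23 Y46.22
G01 X87.67 Y25.07
M5
G0 X66.59 Y5.34
M3 S590
G01 X91.67 Y18.80 F1517
G01 X79.83 Y13.12
G01 X56.88 Y16.27
G01 X78.34 Y60.34
G01 X66.59 Y5.34
M5
G0 X42.91 Y43.27
M3 S590
G01 X40.92 Y48.09 F1517
G01 X36.10 Y50.08
G01 X31.28 Y48.09
G01 X29.29 Y43.27
G01 X31.28 Y38.45
G01 X36.10 Y36.46
G01 X40.92 Y38.45
G01 X42.91 Y43.27
M5
G0 X0.00 Y0.00

1 u = 1 mm; y_m = 72.22 − y.

[1] `<line>` line segment, #000000→score S590 F1517: (41.77,63.31) → (77.33,40.22)

[2] `<polygon>` regular polygon, #000000→score S590 F1517: (78.69,36.17) → (81.54,68.19) → (107.85,49.72) → (78.69,36.17) (closed)

[3] `<polyline>` open polyline, #000000→score S590 F1517: (102.81,55.85) → (17.00,46.79) → (127.23,46.22) → (87.67,25.07)

[4] `<polygon>` closed polygon, #000000→score S590 F1517: (66.59,5.34) → (91.67,18.80) → (79.83,13.12) → (56.88,16.27) → (78.34,60.34) → (66.59,5.34) (closed)

[5] `<circle>` circle, #000000→score S590 F1517: (42.91,43.27) → (40.92,48.09) → (36.10,50.08) → (31.28,48.09) → (29.29,43.27) → (31.28,38.45) → (36.10,36.46) → (40.92,38.45) → (42.91,43.27) (closed)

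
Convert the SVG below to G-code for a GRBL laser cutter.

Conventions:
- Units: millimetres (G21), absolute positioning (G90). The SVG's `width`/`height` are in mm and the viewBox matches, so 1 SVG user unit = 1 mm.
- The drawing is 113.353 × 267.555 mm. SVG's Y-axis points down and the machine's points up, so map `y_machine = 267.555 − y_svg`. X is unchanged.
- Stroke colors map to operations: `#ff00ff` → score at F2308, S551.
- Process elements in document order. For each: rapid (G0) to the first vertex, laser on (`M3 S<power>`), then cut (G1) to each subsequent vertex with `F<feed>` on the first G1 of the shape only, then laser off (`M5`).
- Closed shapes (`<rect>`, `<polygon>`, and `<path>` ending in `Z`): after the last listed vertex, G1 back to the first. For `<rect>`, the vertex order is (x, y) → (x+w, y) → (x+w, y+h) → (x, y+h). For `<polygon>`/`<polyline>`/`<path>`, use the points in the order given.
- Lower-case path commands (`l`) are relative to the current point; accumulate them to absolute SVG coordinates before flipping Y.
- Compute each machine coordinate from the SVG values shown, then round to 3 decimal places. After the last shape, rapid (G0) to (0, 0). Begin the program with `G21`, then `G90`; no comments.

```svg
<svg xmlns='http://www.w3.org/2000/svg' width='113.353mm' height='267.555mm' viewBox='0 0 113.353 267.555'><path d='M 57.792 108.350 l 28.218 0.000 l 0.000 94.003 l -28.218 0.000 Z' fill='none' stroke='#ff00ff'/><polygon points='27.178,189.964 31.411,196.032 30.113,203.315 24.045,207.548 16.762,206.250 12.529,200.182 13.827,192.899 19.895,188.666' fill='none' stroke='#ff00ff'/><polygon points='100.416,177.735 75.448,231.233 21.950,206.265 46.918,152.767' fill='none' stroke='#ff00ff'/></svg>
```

G21
G90
G0 X57.792 Y159.205
M3 S551
G1 X86.010 Y159.205 F2308
G1 X86.010 Y65.202
G1 X57.792 Y65.202
G1 X57.792 Y159.205
M5
G0 X27.178 Y77.591
M3 S551
G1 X31.411 Y71.523 F2308
G1 X30.113 Y64.240
G1 X24.045 Y60.007
G1 X16.762 Y61.305
G1 X12.529 Y67.373
G1 X13.827 Y74.656
G1 X19.895 Y78.889
G1 X27.178 Y77.591
M5
G0 X100.416 Y89.820
M3 S551
G1 X75.448 Y36.322 F2308
G1 X21.950 Y61.290
G1 X46.918 Y114.788
G1 X100.416 Y89.820
M5
G0 X0.000 Y0.000

viewBox `0 0 113.353 267.555` with mm width/height → 1 unit = 1 mm. Flip: y_m = 267.555 − y_svg.

**Shape 1** — `<path>` rectangle, stroke `#ff00ff` → score (S551, F2308). Machine vertices: (57.792,159.205) → (86.010,159.205) → (86.010,65.202) → (57.792,65.202) → (57.792,159.205). Closed: final G1 returns to the first vertex.

**Shape 2** — `<polygon>` regular polygon, stroke `#ff00ff` → score (S551, F2308). Machine vertices: (27.178,77.591) → (31.411,71.523) → (30.113,64.240) → (24.045,60.007) → (16.762,61.305) → (12.529,67.373) → (13.827,74.656) → (19.895,78.889) → (27.178,77.591). Closed: final G1 returns to the first vertex.

**Shape 3** — `<polygon>` regular polygon, stroke `#ff00ff` → score (S551, F2308). Machine vertices: (100.416,89.820) → (75.448,36.322) → (21.950,61.290) → (46.918,114.788) → (100.416,89.820). Closed: final G1 returns to the first vertex.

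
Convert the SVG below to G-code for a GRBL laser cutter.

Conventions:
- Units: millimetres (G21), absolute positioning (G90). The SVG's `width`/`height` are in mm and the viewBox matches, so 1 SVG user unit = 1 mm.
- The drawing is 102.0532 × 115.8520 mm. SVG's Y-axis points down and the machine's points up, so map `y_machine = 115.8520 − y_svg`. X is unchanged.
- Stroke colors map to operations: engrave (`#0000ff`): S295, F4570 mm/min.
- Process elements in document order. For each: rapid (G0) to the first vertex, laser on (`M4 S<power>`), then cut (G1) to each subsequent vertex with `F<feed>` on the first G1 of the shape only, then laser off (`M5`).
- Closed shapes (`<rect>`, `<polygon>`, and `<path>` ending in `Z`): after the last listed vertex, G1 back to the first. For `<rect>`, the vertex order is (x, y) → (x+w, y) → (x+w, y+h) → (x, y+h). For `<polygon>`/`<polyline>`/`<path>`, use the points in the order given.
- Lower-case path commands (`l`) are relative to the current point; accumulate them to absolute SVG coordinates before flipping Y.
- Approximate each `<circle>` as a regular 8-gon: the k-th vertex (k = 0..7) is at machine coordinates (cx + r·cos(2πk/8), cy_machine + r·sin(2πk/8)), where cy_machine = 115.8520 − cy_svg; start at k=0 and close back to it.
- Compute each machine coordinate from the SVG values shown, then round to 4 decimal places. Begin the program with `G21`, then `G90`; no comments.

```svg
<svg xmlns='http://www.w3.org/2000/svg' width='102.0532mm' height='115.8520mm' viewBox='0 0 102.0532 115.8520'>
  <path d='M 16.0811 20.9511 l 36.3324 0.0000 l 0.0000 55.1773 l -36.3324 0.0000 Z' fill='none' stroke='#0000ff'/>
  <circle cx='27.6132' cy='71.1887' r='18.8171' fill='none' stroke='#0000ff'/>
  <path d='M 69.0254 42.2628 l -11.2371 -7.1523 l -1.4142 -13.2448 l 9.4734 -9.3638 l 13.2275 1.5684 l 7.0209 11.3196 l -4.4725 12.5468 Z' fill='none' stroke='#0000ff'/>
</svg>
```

1 u = 1 mm; y_m = 115.8520 − y.

[1] `<path>` rectangle, #0000ff→engrave S295 F4570: (16.0811,94.9009) → (52.4135,94.9009) → (52.4135,39.7236) → (16.0811,39.7236) → (16.0811,94.9009) (closed)

[2] `<circle>` circle, #0000ff→engrave S295 F4570: (46.4303,44.6633) → (40.9189,57.9690) → (27.6132,63.4804) → (14.3075,57.9690) → (8.7961,44.6633) → (14.3075,31.3576) → (27.6132,25.8462) → (40.9189,31.3576) → (46.4303,44.6633) (closed)

[3] `<path>` regular polygon, #0000ff→engrave S295 F4570: (69.0254,73.5892) → (57.7883,80.7415) → (56.3741,93.9863) → (65.8475,103.3501) → (79.0750,101.7817) → (86.0959,90.4621) → (81.6234,77.9153) → (69.0254,73.5892) (closed)

G21
G90
G0 X16.0811 Y94.9009
M4 S295
G1 X52.4135 Y94.9009 F4570
G1 X52.4135 Y39.7236
G1 X16.0811 Y39.7236
G1 X16.0811 Y94.9009
M5
G0 X46.4303 Y44.6633
M4 S295
G1 X40.9189 Y57.9690 F4570
G1 X27.6132 Y63.4804
G1 X14.3075 Y57.9690
G1 X8.7961 Y44.6633
G1 X14.3075 Y31.3576
G1 X27.6132 Y25.8462
G1 X40.9189 Y31.3576
G1 X46.4303 Y44.6633
M5
G0 X69.0254 Y73.5892
M4 S295
G1 X57.7883 Y80.7415 F4570
G1 X56.3741 Y93.9863
G1 X65.8475 Y103.3501
G1 X79.0750 Y101.7817
G1 X86.0959 Y90.4621
G1 X81.6234 Y77.9153
G1 X69.0254 Y73.5892
M5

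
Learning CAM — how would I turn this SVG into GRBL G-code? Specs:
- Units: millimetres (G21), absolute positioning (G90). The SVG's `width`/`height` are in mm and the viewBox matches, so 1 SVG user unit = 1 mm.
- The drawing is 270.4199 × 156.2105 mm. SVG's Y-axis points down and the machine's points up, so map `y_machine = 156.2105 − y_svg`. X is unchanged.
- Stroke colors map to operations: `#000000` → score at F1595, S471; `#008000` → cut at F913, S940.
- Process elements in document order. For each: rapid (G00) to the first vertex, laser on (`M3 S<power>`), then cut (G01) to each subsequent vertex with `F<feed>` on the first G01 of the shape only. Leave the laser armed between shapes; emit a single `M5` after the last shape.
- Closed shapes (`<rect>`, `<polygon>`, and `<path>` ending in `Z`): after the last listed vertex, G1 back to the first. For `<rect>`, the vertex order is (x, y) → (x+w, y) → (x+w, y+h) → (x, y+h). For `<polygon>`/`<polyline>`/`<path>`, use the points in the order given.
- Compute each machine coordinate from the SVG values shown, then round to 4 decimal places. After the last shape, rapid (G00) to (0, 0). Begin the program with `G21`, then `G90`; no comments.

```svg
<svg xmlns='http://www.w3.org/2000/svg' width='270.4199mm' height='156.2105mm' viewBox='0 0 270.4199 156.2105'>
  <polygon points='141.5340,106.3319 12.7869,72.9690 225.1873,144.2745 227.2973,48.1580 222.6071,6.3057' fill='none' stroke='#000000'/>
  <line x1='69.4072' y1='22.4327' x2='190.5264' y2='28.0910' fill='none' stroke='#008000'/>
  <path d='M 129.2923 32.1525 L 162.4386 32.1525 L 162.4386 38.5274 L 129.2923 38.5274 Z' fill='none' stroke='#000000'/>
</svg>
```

Since the viewBox matches the mm dimensions, user units are millimetres directly. The only transform is the Y-flip y_m = 156.2105 − y_svg.

Shape 1 is a closed polygon drawn with `<polygon>`. Its stroke #000000 means score at S471, F1595. After flipping Y the toolpath is (141.5340,49.8786) → (12.7869,83.2415) → (225.1873,11.9360) → (227.2973,108.0525) → (222.6071,149.9048) → (141.5340,49.8786), returning to the start.

Shape 2 is a line segment drawn with `<line>`. Its stroke #008000 means cut at S940, F913. After flipping Y the toolpath is (69.4072,133.7778) → (190.5264,128.1195).

Shape 3 is a rectangle drawn with `<path>`. Its stroke #000000 means score at S471, F1595. After flipping Y the toolpath is (129.2923,124.0580) → (162.4386,124.0580) → (162.4386,117.6831) → (129.2923,117.6831) → (129.2923,124.0580), returning to the start.

G21
G90
G00 X141.5340 Y49.8786
M3 S471
G01 X12.7869 Y83.2415 F1595
G01 X225.1873 Y11.9360
G01 X227.2973 Y108.0525
G01 X222.6071 Y149.9048
G01 X141.5340 Y49.8786
G00 X69.4072 Y133.7778
M3 S940
G01 X190.5264 Y128.1195 F913
G00 X129.2923 Y124.0580
M3 S471
G01 X162.4386 Y124.0580 F1595
G01 X162.4386 Y117.6831
G01 X129.2923 Y117.6831
G01 X129.2923 Y124.0580
M5
G00 X0.0000 Y0.0000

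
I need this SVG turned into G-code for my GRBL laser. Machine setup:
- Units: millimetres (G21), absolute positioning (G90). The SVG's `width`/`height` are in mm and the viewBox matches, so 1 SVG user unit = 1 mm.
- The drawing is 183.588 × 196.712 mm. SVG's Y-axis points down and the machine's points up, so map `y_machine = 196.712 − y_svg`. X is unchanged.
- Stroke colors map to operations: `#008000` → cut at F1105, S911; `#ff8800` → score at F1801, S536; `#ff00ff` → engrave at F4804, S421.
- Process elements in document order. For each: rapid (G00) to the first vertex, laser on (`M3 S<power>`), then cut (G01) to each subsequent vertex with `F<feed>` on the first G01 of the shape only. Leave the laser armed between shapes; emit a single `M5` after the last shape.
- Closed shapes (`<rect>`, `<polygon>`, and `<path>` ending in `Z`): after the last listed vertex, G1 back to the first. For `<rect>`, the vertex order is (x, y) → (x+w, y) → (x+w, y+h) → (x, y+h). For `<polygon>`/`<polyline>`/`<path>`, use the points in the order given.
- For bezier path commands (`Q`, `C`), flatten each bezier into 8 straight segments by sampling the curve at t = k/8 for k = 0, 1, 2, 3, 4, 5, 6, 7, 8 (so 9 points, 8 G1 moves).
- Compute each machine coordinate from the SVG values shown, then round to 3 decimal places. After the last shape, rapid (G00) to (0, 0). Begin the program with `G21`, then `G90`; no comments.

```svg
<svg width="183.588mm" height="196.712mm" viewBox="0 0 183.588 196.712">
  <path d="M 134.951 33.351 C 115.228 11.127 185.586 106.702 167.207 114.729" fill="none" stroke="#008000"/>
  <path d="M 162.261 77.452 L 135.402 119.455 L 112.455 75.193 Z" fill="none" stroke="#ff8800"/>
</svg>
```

G21
G90
G00 X134.951 Y163.361
M3 S911
G01 X131.428 Y166.574 F1105
G01 X134.255 Y161.150
G01 X141.336 Y149.495
G01 X150.575 Y134.016
G01 X159.877 Y117.119
G01 X167.147 Y101.210
G01 X170.289 Y88.696
G01 X167.207 Y81.983
G00 X162.261 Y119.260
M3 S536
G01 X135.402 Y77.257 F1801
G01 X112.455 Y121.519
G01 X162.261 Y119.260
M5
G00 X0.000 Y0.000

1 u = 1 mm; y_m = 196.712 − y.

[1] `<path>` cubic bezier, #008000→cut S911 F1105: (134.951,163.361) → (131.428,166.574) → (134.255,161.150) → (141.336,149.495) → (150.575,134.016) → (159.877,117.119) → (167.147,101.210) → (170.289,88.696) → (167.207,81.983)

[2] `<path>` regular polygon, #ff8800→score S536 F1801: (162.261,119.260) → (135.402,77.257) → (112.455,121.519) → (162.261,119.260) (closed)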